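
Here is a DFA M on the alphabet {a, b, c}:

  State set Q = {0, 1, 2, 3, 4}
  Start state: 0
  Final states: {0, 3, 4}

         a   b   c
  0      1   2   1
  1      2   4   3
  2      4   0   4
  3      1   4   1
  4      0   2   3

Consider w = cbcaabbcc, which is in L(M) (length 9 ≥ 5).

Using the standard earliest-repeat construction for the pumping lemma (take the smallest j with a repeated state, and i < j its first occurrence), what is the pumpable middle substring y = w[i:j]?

State sequence: 0 -c-> 1 -b-> 4 -c-> 3 -a-> 1 -a-> 2 -b-> 0 -b-> 2 -c-> 4 -c-> 3
First repeat at step 4: 1 was already visited.

So i = 1, j = 4, giving x = w[0:1] = c, y = w[1:4] = bca, z = w[4:9] = abbcc.
Check: |xy| = 4 ≤ 5 and |y| = 3 ≥ 1. Reading y takes M from 1 back to 1, so every xyⁱz is accepted.
The DFA has 5 states, so the proof of the pumping lemma guarantees a repeated state among the first 5+1 visited; the segment between the two visits is the pumpable y.

bca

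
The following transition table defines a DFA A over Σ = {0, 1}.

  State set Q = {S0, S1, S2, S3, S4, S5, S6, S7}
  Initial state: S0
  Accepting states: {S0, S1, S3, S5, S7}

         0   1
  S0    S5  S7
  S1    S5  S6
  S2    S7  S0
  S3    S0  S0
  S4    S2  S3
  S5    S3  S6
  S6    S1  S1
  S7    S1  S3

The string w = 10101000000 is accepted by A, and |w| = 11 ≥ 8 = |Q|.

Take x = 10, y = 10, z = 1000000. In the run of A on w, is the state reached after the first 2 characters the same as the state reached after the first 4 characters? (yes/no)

State sequence: S0 -1-> S7 -0-> S1 -1-> S6 -0-> S1

After x (step 2): S1. After xy (step 4): S1.
They match, so y = 10 drives A around a cycle from S1 back to itself; pumping y any number of times keeps A in S1 before reading z, and xyⁱz ∈ L(A) for every i ≥ 0.

yes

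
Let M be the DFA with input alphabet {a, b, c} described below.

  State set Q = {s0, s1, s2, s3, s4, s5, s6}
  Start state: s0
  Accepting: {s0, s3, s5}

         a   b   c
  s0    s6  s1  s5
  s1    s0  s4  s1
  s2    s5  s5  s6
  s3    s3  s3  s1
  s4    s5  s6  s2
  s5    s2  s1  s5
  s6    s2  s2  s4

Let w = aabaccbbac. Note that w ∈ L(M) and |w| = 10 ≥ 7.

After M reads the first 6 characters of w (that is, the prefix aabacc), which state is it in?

s4

State sequence: s0 -a-> s6 -a-> s2 -b-> s5 -a-> s2 -c-> s6 -c-> s4

After reading 6 characters, M is in state s4.
(This kind of state-tracing is the core of the pumping-lemma construction: with 7 states, pigeonhole forces a repeat within the first 7 steps.)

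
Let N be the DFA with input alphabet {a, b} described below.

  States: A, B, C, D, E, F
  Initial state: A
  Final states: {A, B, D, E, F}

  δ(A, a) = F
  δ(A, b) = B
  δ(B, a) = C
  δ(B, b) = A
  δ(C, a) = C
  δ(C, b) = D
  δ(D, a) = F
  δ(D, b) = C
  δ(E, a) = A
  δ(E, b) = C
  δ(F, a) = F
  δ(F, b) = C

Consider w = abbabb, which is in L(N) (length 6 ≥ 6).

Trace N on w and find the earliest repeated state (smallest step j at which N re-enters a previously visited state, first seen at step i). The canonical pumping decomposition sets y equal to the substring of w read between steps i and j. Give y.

State sequence: A -a-> F -b-> C -b-> D -a-> F -b-> C -b-> D
First repeat at step 4: F was already visited.

So i = 1, j = 4, giving x = w[0:1] = a, y = w[1:4] = bba, z = w[4:6] = bb.
Check: |xy| = 4 ≤ 6 and |y| = 3 ≥ 1. Reading y takes N from F back to F, so every xyⁱz is accepted.

bba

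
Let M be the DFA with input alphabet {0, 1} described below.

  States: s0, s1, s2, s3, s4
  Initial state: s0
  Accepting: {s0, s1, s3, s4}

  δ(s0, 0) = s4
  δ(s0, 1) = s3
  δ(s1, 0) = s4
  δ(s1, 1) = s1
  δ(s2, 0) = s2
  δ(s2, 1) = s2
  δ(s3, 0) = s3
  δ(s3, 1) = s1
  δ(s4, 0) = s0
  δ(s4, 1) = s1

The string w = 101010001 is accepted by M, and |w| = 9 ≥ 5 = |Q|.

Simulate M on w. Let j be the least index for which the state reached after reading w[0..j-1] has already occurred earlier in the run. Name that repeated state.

s3

State sequence: s0 -1-> s3 -0-> s3 -1-> s1 -0-> s4 -1-> s1 -0-> s4 -0-> s0 -0-> s4 -1-> s1
First repeat at step 2: s3 was already visited.

The earliest repeat is at step j = 2: M is in s3, which it already visited at step i = 1.
Pumping length from the standard proof: p = 5 (the number of states). The repeated state found above gives |xy| = j ≤ 5 and |y| = j − i ≥ 1.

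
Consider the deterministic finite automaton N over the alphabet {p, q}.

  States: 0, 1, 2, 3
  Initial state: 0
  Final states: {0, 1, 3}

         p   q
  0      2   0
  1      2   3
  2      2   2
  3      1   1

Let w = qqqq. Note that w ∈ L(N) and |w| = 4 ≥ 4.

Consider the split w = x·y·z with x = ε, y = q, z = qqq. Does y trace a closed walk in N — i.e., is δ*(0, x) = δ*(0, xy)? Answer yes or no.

yes

Run of N on the first 1 characters of w = q:
  step 0: 0  (start)
  step 1: 0  (read q: 0→0)

After x (step 0): 0. After xy (step 1): 0.
They match, so y = q drives N around a cycle from 0 back to itself; pumping y any number of times keeps N in 0 before reading z, and xyⁱz ∈ L(N) for every i ≥ 0.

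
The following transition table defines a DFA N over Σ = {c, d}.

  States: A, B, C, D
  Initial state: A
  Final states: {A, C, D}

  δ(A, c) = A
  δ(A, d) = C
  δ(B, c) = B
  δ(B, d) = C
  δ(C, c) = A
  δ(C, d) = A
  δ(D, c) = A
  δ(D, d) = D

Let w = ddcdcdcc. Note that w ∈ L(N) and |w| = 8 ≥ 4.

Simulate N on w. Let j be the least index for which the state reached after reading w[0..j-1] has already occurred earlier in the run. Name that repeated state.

State sequence: A -d-> C -d-> A -c-> A -d-> C -c-> A -d-> C -c-> A -c-> A
First repeat at step 2: A was already visited.

The earliest repeat is at step j = 2: N is in A, which it already visited at step i = 0.
Pumping length from the standard proof: p = 4 (the number of states). The repeated state found above gives |xy| = j ≤ 4 and |y| = j − i ≥ 1.

A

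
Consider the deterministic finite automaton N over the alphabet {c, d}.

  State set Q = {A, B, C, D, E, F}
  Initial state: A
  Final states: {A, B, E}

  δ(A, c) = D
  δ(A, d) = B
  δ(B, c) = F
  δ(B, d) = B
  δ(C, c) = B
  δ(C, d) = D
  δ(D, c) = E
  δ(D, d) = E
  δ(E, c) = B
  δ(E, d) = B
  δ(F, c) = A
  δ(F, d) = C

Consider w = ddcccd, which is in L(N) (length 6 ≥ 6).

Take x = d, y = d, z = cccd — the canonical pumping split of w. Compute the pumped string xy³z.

xy^3z = d·d·d·d·cccd = ddddcccd.
Reading y = d takes N from B back to B, so after x·y·y·y the machine is still in B, and z then leads to the accepting state E. Hence ddddcccd ∈ L(N).

ddddcccd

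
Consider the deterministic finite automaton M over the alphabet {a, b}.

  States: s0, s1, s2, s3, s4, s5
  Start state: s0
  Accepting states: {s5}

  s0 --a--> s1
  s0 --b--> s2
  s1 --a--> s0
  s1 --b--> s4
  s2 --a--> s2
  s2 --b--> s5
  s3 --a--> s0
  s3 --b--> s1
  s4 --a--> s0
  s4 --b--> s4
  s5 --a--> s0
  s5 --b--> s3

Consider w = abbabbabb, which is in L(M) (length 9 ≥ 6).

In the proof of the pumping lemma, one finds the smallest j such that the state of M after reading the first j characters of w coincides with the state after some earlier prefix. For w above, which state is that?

State sequence: s0 -a-> s1 -b-> s4 -b-> s4 -a-> s0 -b-> s2 -b-> s5 -a-> s0 -b-> s2 -b-> s5
First repeat at step 3: s4 was already visited.

The earliest repeat is at step j = 3: M is in s4, which it already visited at step i = 2.
With |Q| = 6, pigeonhole forces a state repeat no later than step 6; the substring read between the first and second visits to that state can be pumped.

s4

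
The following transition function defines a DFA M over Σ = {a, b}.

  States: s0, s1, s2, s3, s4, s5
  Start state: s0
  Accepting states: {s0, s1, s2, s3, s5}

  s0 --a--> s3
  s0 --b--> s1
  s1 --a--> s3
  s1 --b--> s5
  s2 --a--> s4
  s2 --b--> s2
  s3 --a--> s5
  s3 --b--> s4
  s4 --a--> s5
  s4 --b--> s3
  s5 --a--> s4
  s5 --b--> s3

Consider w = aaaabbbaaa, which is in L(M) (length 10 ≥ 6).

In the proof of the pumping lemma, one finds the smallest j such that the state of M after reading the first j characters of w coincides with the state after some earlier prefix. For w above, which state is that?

Run of M on w = a a a a b b b a a a:
  step 0: s0  (start)
  step 1: s3  (read a: s0→s3)
  step 2: s5  (read a: s3→s5)
  step 3: s4  (read a: s5→s4)
  step 4: s5  (read a: s4→s5)   ← first repeat (s5 seen earlier)
  step 5: s3  (read b: s5→s3)
  step 6: s4  (read b: s3→s4)
  step 7: s3  (read b: s4→s3)
  step 8: s5  (read a: s3→s5)
  step 9: s4  (read a: s5→s4)
  step 10: s5  (read a: s4→s5)

The earliest repeat is at step j = 4: M is in s5, which it already visited at step i = 2.
Pumping length from the standard proof: p = 6 (the number of states). The repeated state found above gives |xy| = j ≤ 6 and |y| = j − i ≥ 1.

s5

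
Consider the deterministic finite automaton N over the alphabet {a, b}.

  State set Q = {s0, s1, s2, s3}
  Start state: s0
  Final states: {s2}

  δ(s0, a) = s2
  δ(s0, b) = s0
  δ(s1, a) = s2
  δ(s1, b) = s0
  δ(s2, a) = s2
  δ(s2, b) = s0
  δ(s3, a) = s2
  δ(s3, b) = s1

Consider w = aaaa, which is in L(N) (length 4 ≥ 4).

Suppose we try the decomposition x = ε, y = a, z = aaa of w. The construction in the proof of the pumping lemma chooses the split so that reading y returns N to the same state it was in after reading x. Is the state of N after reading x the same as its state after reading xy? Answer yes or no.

no

Run of N on the first 1 characters of w = a:
  step 0: s0  (start)
  step 1: s2  (read a: s0→s2)

After x (step 0): s0. After xy (step 1): s2.
They differ (s0 ≠ s2), so y is not a cycle from the state after x; this split is not the one the pumping-lemma construction produces, and pumping y need not keep the string in L(N).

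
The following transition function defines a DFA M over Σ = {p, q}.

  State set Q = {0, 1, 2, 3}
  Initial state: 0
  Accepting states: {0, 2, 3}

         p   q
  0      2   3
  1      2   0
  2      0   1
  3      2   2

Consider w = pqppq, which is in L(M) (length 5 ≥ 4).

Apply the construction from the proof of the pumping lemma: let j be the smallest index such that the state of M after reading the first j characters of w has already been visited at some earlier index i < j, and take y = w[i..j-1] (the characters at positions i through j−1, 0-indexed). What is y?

qp

State sequence: 0 -p-> 2 -q-> 1 -p-> 2 -p-> 0 -q-> 3
First repeat at step 3: 2 was already visited.

So i = 1, j = 3, giving x = w[0:1] = p, y = w[1:3] = qp, z = w[3:5] = pq.
Check: |xy| = 3 ≤ 4 and |y| = 2 ≥ 1. Reading y takes M from 2 back to 2, so every xyⁱz is accepted.
Since M has 4 states, any run of length ≥ 4 visits 4+1 states, so by pigeonhole some state repeats within the first 4 steps — that repeat gives the pumpable loop.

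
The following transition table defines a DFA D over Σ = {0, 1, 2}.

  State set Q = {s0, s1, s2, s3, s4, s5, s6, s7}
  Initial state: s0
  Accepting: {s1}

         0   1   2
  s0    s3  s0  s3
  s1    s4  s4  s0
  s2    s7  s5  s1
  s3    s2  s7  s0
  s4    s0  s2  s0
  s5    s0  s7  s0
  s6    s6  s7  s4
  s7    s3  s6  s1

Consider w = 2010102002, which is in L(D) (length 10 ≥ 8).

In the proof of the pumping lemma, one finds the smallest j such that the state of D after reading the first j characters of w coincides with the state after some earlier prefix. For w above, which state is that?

s0

Run of D on w = 2 0 1 0 1 0 2 0 0 2:
  step 0: s0  (start)
  step 1: s3  (read 2: s0→s3)
  step 2: s2  (read 0: s3→s2)
  step 3: s5  (read 1: s2→s5)
  step 4: s0  (read 0: s5→s0)   ← first repeat (s0 seen earlier)
  step 5: s0  (read 1: s0→s0)
  step 6: s3  (read 0: s0→s3)
  step 7: s0  (read 2: s3→s0)
  step 8: s3  (read 0: s0→s3)
  step 9: s2  (read 0: s3→s2)
  step 10: s1  (read 2: s2→s1)

The earliest repeat is at step j = 4: D is in s0, which it already visited at step i = 0.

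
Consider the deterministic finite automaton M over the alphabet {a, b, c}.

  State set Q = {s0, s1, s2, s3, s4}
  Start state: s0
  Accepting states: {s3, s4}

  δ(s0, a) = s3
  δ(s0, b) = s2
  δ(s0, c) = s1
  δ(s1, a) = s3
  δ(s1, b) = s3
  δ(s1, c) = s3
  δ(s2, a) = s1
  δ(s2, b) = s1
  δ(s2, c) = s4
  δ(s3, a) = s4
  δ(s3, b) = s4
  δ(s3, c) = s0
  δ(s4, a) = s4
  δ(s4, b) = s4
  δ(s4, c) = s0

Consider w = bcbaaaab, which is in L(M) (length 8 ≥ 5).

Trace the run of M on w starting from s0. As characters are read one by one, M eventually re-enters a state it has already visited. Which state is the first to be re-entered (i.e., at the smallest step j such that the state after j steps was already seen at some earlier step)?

s4

State sequence: s0 -b-> s2 -c-> s4 -b-> s4 -a-> s4 -a-> s4 -a-> s4 -a-> s4 -b-> s4
First repeat at step 3: s4 was already visited.

The earliest repeat is at step j = 3: M is in s4, which it already visited at step i = 2.
Since M has 5 states, any run of length ≥ 5 visits 5+1 states, so by pigeonhole some state repeats within the first 5 steps — that repeat gives the pumpable loop.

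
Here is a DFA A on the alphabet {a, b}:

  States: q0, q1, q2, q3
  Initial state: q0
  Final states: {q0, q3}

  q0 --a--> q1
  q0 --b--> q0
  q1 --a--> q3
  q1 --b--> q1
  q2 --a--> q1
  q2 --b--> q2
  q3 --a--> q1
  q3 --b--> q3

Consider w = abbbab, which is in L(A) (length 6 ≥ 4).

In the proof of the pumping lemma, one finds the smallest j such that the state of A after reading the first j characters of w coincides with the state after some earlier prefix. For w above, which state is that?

q1

Run of A on w = a b b b a b:
  step 0: q0  (start)
  step 1: q1  (read a: q0→q1)
  step 2: q1  (read b: q1→q1)   ← first repeat (q1 seen earlier)
  step 3: q1  (read b: q1→q1)
  step 4: q1  (read b: q1→q1)
  step 5: q3  (read a: q1→q3)
  step 6: q3  (read b: q3→q3)

The earliest repeat is at step j = 2: A is in q1, which it already visited at step i = 1.
The DFA has 4 states, so the proof of the pumping lemma guarantees a repeated state among the first 4+1 visited; the segment between the two visits is the pumpable y.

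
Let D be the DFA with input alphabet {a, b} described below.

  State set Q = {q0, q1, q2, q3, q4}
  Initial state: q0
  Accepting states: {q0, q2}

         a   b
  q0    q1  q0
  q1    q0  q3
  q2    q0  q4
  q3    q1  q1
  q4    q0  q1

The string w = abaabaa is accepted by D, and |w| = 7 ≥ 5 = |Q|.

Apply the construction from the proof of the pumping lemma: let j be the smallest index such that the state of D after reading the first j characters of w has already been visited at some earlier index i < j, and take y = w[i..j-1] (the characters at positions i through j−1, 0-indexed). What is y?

ba

State sequence: q0 -a-> q1 -b-> q3 -a-> q1 -a-> q0 -b-> q0 -a-> q1 -a-> q0
First repeat at step 3: q1 was already visited.

So i = 1, j = 3, giving x = w[0:1] = a, y = w[1:3] = ba, z = w[3:7] = abaa.
Check: |xy| = 3 ≤ 5 and |y| = 2 ≥ 1. Reading y takes D from q1 back to q1, so every xyⁱz is accepted.
Since D has 5 states, any run of length ≥ 5 visits 5+1 states, so by pigeonhole some state repeats within the first 5 steps — that repeat gives the pumpable loop.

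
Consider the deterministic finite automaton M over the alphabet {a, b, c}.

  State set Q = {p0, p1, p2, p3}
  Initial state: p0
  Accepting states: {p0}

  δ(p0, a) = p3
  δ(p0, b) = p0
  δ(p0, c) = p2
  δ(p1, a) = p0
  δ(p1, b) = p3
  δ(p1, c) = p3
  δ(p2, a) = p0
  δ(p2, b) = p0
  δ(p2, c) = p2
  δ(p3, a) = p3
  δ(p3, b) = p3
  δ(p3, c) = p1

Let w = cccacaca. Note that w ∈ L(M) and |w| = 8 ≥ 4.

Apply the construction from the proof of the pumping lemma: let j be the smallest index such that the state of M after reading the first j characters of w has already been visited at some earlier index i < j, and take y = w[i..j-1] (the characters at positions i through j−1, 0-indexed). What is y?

c

State sequence: p0 -c-> p2 -c-> p2 -c-> p2 -a-> p0 -c-> p2 -a-> p0 -c-> p2 -a-> p0
First repeat at step 2: p2 was already visited.

So i = 1, j = 2, giving x = w[0:1] = c, y = w[1:2] = c, z = w[2:8] = cacaca.
Check: |xy| = 2 ≤ 4 and |y| = 1 ≥ 1. Reading y takes M from p2 back to p2, so every xyⁱz is accepted.
Pumping length from the standard proof: p = 4 (the number of states). The repeated state found above gives |xy| = j ≤ 4 and |y| = j − i ≥ 1.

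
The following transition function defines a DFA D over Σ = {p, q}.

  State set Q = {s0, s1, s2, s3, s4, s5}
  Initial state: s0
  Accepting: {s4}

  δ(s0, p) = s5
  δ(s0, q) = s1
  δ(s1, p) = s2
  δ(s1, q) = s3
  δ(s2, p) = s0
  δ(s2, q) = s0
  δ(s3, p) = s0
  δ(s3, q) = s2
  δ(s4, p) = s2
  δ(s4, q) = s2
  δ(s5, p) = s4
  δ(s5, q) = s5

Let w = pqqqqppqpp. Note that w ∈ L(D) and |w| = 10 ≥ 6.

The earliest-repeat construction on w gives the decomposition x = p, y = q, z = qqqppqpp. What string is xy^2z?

pqqqqqppqpp

xy^2z = p·q·q·qqqppqpp = pqqqqqppqpp.
Reading y = q takes D from s5 back to s5, so after x·y·y the machine is still in s5, and z then leads to the accepting state s4. Hence pqqqqqppqpp ∈ L(D).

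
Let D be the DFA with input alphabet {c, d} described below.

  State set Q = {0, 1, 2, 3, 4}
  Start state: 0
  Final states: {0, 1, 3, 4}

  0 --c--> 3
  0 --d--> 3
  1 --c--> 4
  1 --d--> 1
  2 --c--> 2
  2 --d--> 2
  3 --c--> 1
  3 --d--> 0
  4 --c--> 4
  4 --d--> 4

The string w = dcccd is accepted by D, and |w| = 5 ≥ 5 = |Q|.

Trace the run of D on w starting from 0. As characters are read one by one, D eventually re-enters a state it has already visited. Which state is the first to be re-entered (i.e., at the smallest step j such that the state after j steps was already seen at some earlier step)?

Run of D on w = d c c c d:
  step 0: 0  (start)
  step 1: 3  (read d: 0→3)
  step 2: 1  (read c: 3→1)
  step 3: 4  (read c: 1→4)
  step 4: 4  (read c: 4→4)   ← first repeat (4 seen earlier)
  step 5: 4  (read d: 4→4)

The earliest repeat is at step j = 4: D is in 4, which it already visited at step i = 3.
The DFA has 5 states, so the proof of the pumping lemma guarantees a repeated state among the first 5+1 visited; the segment between the two visits is the pumpable y.

4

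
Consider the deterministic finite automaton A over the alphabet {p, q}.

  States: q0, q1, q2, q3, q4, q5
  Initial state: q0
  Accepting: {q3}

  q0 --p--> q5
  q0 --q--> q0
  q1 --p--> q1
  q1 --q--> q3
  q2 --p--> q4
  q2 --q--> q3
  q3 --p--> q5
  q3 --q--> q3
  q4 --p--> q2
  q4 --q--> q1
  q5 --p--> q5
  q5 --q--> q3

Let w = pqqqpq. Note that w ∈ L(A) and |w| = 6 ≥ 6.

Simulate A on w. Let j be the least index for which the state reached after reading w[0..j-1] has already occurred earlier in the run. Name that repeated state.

State sequence: q0 -p-> q5 -q-> q3 -q-> q3 -q-> q3 -p-> q5 -q-> q3
First repeat at step 3: q3 was already visited.

The earliest repeat is at step j = 3: A is in q3, which it already visited at step i = 2.
Pumping length from the standard proof: p = 6 (the number of states). The repeated state found above gives |xy| = j ≤ 6 and |y| = j − i ≥ 1.

q3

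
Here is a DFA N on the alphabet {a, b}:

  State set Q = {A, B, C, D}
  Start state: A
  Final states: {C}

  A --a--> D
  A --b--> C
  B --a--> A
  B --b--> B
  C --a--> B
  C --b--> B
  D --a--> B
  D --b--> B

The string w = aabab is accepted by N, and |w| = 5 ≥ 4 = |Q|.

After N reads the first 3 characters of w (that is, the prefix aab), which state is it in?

B

State sequence: A -a-> D -a-> B -b-> B

After reading 3 characters, N is in state B.
(This kind of state-tracing is the core of the pumping-lemma construction: with 4 states, pigeonhole forces a repeat within the first 4 steps.)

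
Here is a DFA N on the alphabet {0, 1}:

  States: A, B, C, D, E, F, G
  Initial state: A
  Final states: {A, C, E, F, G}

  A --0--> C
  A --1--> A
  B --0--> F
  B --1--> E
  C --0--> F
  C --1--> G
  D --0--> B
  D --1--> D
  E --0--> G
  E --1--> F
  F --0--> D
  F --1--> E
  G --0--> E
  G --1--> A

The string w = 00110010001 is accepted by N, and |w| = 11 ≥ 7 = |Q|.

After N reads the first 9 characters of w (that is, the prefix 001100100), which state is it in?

E

Run of N on the first 9 characters of w = 0 0 1 1 0 0 1 0 0:
  step 0: A  (start)
  step 1: C  (read 0: A→C)
  step 2: F  (read 0: C→F)
  step 3: E  (read 1: F→E)
  step 4: F  (read 1: E→F)
  step 5: D  (read 0: F→D)
  step 6: B  (read 0: D→B)
  step 7: E  (read 1: B→E)
  step 8: G  (read 0: E→G)
  step 9: E  (read 0: G→E)

After reading 9 characters, N is in state E.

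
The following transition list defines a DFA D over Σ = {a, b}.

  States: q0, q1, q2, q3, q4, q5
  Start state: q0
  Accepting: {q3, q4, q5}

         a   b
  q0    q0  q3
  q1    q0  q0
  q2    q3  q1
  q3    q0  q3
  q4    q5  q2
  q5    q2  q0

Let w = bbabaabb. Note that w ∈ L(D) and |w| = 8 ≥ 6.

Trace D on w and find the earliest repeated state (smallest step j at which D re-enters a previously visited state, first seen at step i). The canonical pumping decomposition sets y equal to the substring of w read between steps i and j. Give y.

State sequence: q0 -b-> q3 -b-> q3 -a-> q0 -b-> q3 -a-> q0 -a-> q0 -b-> q3 -b-> q3
First repeat at step 2: q3 was already visited.

So i = 1, j = 2, giving x = w[0:1] = b, y = w[1:2] = b, z = w[2:8] = abaabb.
Check: |xy| = 2 ≤ 6 and |y| = 1 ≥ 1. Reading y takes D from q3 back to q3, so every xyⁱz is accepted.

b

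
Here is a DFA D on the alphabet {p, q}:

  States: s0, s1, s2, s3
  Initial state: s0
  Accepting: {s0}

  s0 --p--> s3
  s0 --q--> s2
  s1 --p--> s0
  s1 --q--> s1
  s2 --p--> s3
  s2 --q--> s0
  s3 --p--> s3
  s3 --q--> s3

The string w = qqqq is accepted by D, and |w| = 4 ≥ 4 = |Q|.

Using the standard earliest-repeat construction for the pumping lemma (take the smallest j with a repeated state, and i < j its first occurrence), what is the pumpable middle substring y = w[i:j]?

qq

Run of D on w = q q q q:
  step 0: s0  (start)
  step 1: s2  (read q: s0→s2)
  step 2: s0  (read q: s2→s0)   ← first repeat (s0 seen earlier)
  step 3: s2  (read q: s0→s2)
  step 4: s0  (read q: s2→s0)

So i = 0, j = 2, giving x = w[0:0] = ε, y = w[0:2] = qq, z = w[2:4] = qq.
Check: |xy| = 2 ≤ 4 and |y| = 2 ≥ 1. Reading y takes D from s0 back to s0, so every xyⁱz is accepted.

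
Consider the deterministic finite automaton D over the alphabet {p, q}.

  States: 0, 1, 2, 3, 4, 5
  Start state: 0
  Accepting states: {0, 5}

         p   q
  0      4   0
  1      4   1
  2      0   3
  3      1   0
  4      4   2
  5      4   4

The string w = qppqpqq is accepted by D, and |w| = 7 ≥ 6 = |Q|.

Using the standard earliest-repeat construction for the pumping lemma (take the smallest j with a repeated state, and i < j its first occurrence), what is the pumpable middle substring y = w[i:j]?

q

State sequence: 0 -q-> 0 -p-> 4 -p-> 4 -q-> 2 -p-> 0 -q-> 0 -q-> 0
First repeat at step 1: 0 was already visited.

So i = 0, j = 1, giving x = w[0:0] = ε, y = w[0:1] = q, z = w[1:7] = ppqpqq.
Check: |xy| = 1 ≤ 6 and |y| = 1 ≥ 1. Reading y takes D from 0 back to 0, so every xyⁱz is accepted.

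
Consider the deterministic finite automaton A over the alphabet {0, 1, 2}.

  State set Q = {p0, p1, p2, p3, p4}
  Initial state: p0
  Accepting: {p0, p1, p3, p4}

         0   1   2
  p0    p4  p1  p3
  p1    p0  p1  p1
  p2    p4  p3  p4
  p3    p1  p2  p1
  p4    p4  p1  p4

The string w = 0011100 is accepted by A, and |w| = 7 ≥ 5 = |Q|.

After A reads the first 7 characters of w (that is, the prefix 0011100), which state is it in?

Run of A on the first 7 characters of w = 0 0 1 1 1 0 0:
  step 0: p0  (start)
  step 1: p4  (read 0: p0→p4)
  step 2: p4  (read 0: p4→p4)
  step 3: p1  (read 1: p4→p1)
  step 4: p1  (read 1: p1→p1)
  step 5: p1  (read 1: p1→p1)
  step 6: p0  (read 0: p1→p0)
  step 7: p4  (read 0: p0→p4)

After reading 7 characters, A is in state p4.

p4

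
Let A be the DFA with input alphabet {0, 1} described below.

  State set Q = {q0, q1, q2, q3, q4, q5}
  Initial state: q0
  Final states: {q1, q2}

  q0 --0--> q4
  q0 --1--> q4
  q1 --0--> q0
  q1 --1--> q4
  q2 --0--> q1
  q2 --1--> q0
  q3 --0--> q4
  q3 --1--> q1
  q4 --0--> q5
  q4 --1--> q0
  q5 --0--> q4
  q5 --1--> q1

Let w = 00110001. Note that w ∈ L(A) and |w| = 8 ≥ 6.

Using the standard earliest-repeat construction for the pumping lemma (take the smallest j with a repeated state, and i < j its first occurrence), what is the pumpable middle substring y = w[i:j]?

011

Run of A on w = 0 0 1 1 0 0 0 1:
  step 0: q0  (start)
  step 1: q4  (read 0: q0→q4)
  step 2: q5  (read 0: q4→q5)
  step 3: q1  (read 1: q5→q1)
  step 4: q4  (read 1: q1→q4)   ← first repeat (q4 seen earlier)
  step 5: q5  (read 0: q4→q5)
  step 6: q4  (read 0: q5→q4)
  step 7: q5  (read 0: q4→q5)
  step 8: q1  (read 1: q5→q1)

So i = 1, j = 4, giving x = w[0:1] = 0, y = w[1:4] = 011, z = w[4:8] = 0001.
Check: |xy| = 4 ≤ 6 and |y| = 3 ≥ 1. Reading y takes A from q4 back to q4, so every xyⁱz is accepted.
Since A has 6 states, any run of length ≥ 6 visits 6+1 states, so by pigeonhole some state repeats within the first 6 steps — that repeat gives the pumpable loop.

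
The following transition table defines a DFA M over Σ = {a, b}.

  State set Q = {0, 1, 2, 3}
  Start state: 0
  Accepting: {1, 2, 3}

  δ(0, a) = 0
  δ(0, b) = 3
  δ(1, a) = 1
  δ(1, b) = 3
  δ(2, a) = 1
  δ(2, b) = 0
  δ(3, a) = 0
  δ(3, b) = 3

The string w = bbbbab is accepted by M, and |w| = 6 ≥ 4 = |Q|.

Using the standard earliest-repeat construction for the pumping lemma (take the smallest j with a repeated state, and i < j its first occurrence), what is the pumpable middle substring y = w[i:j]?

b

State sequence: 0 -b-> 3 -b-> 3 -b-> 3 -b-> 3 -a-> 0 -b-> 3
First repeat at step 2: 3 was already visited.

So i = 1, j = 2, giving x = w[0:1] = b, y = w[1:2] = b, z = w[2:6] = bbab.
Check: |xy| = 2 ≤ 4 and |y| = 1 ≥ 1. Reading y takes M from 3 back to 3, so every xyⁱz is accepted.
Pumping length from the standard proof: p = 4 (the number of states). The repeated state found above gives |xy| = j ≤ 4 and |y| = j − i ≥ 1.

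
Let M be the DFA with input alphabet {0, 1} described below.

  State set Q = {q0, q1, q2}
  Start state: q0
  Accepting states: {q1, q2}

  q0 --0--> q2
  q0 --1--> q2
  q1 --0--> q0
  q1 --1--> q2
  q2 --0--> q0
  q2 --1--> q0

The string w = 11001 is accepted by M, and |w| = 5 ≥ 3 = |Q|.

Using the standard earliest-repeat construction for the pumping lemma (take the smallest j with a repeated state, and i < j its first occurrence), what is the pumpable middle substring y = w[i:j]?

11

Run of M on w = 1 1 0 0 1:
  step 0: q0  (start)
  step 1: q2  (read 1: q0→q2)
  step 2: q0  (read 1: q2→q0)   ← first repeat (q0 seen earlier)
  step 3: q2  (read 0: q0→q2)
  step 4: q0  (read 0: q2→q0)
  step 5: q2  (read 1: q0→q2)

So i = 0, j = 2, giving x = w[0:0] = ε, y = w[0:2] = 11, z = w[2:5] = 001.
Check: |xy| = 2 ≤ 3 and |y| = 2 ≥ 1. Reading y takes M from q0 back to q0, so every xyⁱz is accepted.
Pumping length from the standard proof: p = 3 (the number of states). The repeated state found above gives |xy| = j ≤ 3 and |y| = j − i ≥ 1.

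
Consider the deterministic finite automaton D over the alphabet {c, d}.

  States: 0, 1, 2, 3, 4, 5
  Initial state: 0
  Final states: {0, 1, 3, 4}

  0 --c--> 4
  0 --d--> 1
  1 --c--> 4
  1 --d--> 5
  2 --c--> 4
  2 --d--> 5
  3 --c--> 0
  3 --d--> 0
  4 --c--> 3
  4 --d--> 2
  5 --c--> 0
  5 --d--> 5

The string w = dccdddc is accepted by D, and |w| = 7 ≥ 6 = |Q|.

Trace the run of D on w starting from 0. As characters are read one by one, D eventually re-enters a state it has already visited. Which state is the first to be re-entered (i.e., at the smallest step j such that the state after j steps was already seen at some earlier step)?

Run of D on w = d c c d d d c:
  step 0: 0  (start)
  step 1: 1  (read d: 0→1)
  step 2: 4  (read c: 1→4)
  step 3: 3  (read c: 4→3)
  step 4: 0  (read d: 3→0)   ← first repeat (0 seen earlier)
  step 5: 1  (read d: 0→1)
  step 6: 5  (read d: 1→5)
  step 7: 0  (read c: 5→0)

The earliest repeat is at step j = 4: D is in 0, which it already visited at step i = 0.

0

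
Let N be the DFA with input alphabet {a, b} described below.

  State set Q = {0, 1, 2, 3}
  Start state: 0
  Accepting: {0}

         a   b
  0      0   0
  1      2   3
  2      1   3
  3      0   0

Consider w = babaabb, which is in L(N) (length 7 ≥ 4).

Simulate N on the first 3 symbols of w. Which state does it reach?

0

Run of N on the first 3 characters of w = b a b:
  step 0: 0  (start)
  step 1: 0  (read b: 0→0)
  step 2: 0  (read a: 0→0)
  step 3: 0  (read b: 0→0)

After reading 3 characters, N is in state 0.
(This kind of state-tracing is the core of the pumping-lemma construction: with 4 states, pigeonhole forces a repeat within the first 4 steps.)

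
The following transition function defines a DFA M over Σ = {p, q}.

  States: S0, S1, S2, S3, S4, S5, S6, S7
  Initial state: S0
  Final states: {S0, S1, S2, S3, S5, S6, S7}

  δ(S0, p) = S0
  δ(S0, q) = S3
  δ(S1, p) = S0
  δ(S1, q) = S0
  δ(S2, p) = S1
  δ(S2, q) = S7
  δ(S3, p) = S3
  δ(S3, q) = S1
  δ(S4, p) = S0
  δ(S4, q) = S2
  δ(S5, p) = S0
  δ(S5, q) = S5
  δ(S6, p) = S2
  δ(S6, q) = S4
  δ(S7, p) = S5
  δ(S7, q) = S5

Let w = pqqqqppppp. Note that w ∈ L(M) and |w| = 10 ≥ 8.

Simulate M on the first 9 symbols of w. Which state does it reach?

State sequence: S0 -p-> S0 -q-> S3 -q-> S1 -q-> S0 -q-> S3 -p-> S3 -p-> S3 -p-> S3 -p-> S3

After reading 9 characters, M is in state S3.

S3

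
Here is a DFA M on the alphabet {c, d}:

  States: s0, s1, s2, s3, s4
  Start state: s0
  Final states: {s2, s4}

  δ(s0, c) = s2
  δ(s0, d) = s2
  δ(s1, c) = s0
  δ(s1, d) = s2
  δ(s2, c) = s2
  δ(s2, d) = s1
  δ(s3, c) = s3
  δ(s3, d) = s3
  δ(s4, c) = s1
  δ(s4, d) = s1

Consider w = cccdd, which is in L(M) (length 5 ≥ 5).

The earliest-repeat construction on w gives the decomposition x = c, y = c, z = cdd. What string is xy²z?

xy^2z = c·c·c·cdd = ccccdd.
Reading y = c takes M from s2 back to s2, so after x·y·y the machine is still in s2, and z then leads to the accepting state s2. Hence ccccdd ∈ L(M).

ccccdd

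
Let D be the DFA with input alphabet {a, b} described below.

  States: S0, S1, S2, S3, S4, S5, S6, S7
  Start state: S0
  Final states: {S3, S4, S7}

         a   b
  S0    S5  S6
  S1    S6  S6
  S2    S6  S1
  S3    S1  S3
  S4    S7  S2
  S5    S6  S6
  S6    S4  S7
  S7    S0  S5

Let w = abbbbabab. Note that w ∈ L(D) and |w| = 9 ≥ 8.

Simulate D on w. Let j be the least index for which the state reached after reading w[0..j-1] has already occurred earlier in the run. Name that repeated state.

S5

Run of D on w = a b b b b a b a b:
  step 0: S0  (start)
  step 1: S5  (read a: S0→S5)
  step 2: S6  (read b: S5→S6)
  step 3: S7  (read b: S6→S7)
  step 4: S5  (read b: S7→S5)   ← first repeat (S5 seen earlier)
  step 5: S6  (read b: S5→S6)
  step 6: S4  (read a: S6→S4)
  step 7: S2  (read b: S4→S2)
  step 8: S6  (read a: S2→S6)
  step 9: S7  (read b: S6→S7)

The earliest repeat is at step j = 4: D is in S5, which it already visited at step i = 1.
The DFA has 8 states, so the proof of the pumping lemma guarantees a repeated state among the first 8+1 visited; the segment between the two visits is the pumpable y.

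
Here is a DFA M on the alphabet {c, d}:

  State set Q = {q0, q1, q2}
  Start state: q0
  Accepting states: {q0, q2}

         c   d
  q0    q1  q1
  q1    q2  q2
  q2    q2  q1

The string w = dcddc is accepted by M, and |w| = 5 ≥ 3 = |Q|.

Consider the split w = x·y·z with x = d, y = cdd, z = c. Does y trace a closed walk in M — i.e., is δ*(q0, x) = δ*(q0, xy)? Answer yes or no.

State sequence: q0 -d-> q1 -c-> q2 -d-> q1 -d-> q2

After x (step 1): q1. After xy (step 4): q2.
They differ (q1 ≠ q2), so y is not a cycle from the state after x; this split is not the one the pumping-lemma construction produces, and pumping y need not keep the string in L(M).

no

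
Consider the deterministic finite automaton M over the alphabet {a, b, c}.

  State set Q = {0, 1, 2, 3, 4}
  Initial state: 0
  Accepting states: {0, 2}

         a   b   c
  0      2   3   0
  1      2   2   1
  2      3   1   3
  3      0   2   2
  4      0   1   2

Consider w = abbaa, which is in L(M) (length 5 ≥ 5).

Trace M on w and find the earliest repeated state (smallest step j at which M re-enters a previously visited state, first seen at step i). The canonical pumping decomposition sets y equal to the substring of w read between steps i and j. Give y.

bb

Run of M on w = a b b a a:
  step 0: 0  (start)
  step 1: 2  (read a: 0→2)
  step 2: 1  (read b: 2→1)
  step 3: 2  (read b: 1→2)   ← first repeat (2 seen earlier)
  step 4: 3  (read a: 2→3)
  step 5: 0  (read a: 3→0)

So i = 1, j = 3, giving x = w[0:1] = a, y = w[1:3] = bb, z = w[3:5] = aa.
Check: |xy| = 3 ≤ 5 and |y| = 2 ≥ 1. Reading y takes M from 2 back to 2, so every xyⁱz is accepted.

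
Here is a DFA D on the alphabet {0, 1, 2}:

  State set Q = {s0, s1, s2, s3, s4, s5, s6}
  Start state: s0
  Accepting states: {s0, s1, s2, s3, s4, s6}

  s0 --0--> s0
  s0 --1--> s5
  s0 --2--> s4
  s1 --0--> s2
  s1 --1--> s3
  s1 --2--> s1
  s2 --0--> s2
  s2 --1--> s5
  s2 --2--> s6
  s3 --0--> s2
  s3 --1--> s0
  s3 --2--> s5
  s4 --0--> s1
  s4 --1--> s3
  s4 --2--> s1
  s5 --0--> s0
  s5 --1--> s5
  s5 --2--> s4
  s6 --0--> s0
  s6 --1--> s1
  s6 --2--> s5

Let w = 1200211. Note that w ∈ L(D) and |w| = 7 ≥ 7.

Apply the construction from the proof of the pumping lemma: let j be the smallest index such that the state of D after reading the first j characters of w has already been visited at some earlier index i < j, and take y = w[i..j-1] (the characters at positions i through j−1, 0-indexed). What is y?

Run of D on w = 1 2 0 0 2 1 1:
  step 0: s0  (start)
  step 1: s5  (read 1: s0→s5)
  step 2: s4  (read 2: s5→s4)
  step 3: s1  (read 0: s4→s1)
  step 4: s2  (read 0: s1→s2)
  step 5: s6  (read 2: s2→s6)
  step 6: s1  (read 1: s6→s1)   ← first repeat (s1 seen earlier)
  step 7: s3  (read 1: s1→s3)

So i = 3, j = 6, giving x = w[0:3] = 120, y = w[3:6] = 021, z = w[6:7] = 1.
Check: |xy| = 6 ≤ 7 and |y| = 3 ≥ 1. Reading y takes D from s1 back to s1, so every xyⁱz is accepted.
Pumping length from the standard proof: p = 7 (the number of states). The repeated state found above gives |xy| = j ≤ 7 and |y| = j − i ≥ 1.

021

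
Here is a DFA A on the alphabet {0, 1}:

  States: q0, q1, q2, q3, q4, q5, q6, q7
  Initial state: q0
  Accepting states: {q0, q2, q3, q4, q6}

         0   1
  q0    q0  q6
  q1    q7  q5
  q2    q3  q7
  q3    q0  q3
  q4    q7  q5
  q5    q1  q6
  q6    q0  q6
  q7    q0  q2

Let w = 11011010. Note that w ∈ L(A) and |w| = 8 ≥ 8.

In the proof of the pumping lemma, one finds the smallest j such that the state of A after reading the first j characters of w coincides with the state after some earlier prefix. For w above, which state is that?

Run of A on w = 1 1 0 1 1 0 1 0:
  step 0: q0  (start)
  step 1: q6  (read 1: q0→q6)
  step 2: q6  (read 1: q6→q6)   ← first repeat (q6 seen earlier)
  step 3: q0  (read 0: q6→q0)
  step 4: q6  (read 1: q0→q6)
  step 5: q6  (read 1: q6→q6)
  step 6: q0  (read 0: q6→q0)
  step 7: q6  (read 1: q0→q6)
  step 8: q0  (read 0: q6→q0)

The earliest repeat is at step j = 2: A is in q6, which it already visited at step i = 1.

q6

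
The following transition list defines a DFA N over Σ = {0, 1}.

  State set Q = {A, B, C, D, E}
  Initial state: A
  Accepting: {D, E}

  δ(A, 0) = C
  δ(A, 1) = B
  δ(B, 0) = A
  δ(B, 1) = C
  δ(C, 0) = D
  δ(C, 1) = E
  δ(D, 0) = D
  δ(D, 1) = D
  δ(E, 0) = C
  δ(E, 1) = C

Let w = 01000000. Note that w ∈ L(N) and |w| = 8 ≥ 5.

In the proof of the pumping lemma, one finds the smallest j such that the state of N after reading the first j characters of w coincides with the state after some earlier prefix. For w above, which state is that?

State sequence: A -0-> C -1-> E -0-> C -0-> D -0-> D -0-> D -0-> D -0-> D
First repeat at step 3: C was already visited.

The earliest repeat is at step j = 3: N is in C, which it already visited at step i = 1.
Since N has 5 states, any run of length ≥ 5 visits 5+1 states, so by pigeonhole some state repeats within the first 5 steps — that repeat gives the pumpable loop.

C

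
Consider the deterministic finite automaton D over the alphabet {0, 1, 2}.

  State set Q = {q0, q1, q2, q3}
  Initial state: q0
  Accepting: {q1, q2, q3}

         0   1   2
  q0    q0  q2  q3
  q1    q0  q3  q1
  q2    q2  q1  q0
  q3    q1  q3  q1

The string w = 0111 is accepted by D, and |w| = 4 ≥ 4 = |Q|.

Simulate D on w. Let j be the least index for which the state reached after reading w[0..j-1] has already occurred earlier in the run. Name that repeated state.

Run of D on w = 0 1 1 1:
  step 0: q0  (start)
  step 1: q0  (read 0: q0→q0)   ← first repeat (q0 seen earlier)
  step 2: q2  (read 1: q0→q2)
  step 3: q1  (read 1: q2→q1)
  step 4: q3  (read 1: q1→q3)

The earliest repeat is at step j = 1: D is in q0, which it already visited at step i = 0.

q0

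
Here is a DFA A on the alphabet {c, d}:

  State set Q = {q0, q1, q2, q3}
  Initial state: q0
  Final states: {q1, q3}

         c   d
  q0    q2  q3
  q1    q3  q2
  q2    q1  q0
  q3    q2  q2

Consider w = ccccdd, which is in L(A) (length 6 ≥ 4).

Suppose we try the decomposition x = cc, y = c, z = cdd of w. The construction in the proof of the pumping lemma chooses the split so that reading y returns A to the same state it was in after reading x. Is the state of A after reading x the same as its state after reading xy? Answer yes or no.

State sequence: q0 -c-> q2 -c-> q1 -c-> q3

After x (step 2): q1. After xy (step 3): q3.
They differ (q1 ≠ q3), so y is not a cycle from the state after x; this split is not the one the pumping-lemma construction produces, and pumping y need not keep the string in L(A).

no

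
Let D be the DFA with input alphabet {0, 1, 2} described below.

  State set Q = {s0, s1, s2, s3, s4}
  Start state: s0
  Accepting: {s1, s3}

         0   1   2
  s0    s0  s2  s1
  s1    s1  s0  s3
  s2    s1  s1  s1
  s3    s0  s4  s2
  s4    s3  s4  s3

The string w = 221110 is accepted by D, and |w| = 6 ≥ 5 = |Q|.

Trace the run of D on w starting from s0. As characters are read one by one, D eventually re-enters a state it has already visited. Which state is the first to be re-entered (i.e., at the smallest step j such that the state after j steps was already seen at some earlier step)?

s4

State sequence: s0 -2-> s1 -2-> s3 -1-> s4 -1-> s4 -1-> s4 -0-> s3
First repeat at step 4: s4 was already visited.

The earliest repeat is at step j = 4: D is in s4, which it already visited at step i = 3.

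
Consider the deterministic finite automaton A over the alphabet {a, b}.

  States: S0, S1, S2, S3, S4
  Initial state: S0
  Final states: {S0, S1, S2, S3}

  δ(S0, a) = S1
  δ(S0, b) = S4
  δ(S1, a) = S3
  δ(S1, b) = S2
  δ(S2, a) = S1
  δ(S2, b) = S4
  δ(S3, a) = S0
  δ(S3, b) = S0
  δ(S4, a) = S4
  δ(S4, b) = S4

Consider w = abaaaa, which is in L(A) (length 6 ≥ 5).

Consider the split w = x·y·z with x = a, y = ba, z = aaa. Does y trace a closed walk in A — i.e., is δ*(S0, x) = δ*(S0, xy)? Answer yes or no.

State sequence: S0 -a-> S1 -b-> S2 -a-> S1

After x (step 1): S1. After xy (step 3): S1.
They match, so y = ba drives A around a cycle from S1 back to itself; pumping y any number of times keeps A in S1 before reading z, and xyⁱz ∈ L(A) for every i ≥ 0.

yes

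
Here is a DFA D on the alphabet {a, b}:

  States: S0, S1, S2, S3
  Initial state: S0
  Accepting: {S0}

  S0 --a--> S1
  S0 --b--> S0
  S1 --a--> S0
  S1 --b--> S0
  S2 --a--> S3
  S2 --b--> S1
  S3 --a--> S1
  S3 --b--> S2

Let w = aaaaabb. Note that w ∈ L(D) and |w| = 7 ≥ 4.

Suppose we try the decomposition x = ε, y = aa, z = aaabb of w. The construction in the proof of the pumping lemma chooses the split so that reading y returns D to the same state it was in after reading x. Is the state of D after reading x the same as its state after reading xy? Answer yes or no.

Run of D on the first 2 characters of w = a a:
  step 0: S0  (start)
  step 1: S1  (read a: S0→S1)
  step 2: S0  (read a: S1→S0)

After x (step 0): S0. After xy (step 2): S0.
They match, so y = aa drives D around a cycle from S0 back to itself; pumping y any number of times keeps D in S0 before reading z, and xyⁱz ∈ L(D) for every i ≥ 0.

yes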